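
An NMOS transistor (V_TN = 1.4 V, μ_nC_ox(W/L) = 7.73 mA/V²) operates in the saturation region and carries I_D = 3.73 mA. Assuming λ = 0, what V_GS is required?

V_GS = 2.38 V

In saturation I_D = ½ k_n (V_GS − V_TN)², so V_GS − V_TN = √(2 I_D / k_n) = √(2 × 3.73 / 7.73) = 0.982 V.
V_GS = 1.4 + 0.982 = 2.38 V.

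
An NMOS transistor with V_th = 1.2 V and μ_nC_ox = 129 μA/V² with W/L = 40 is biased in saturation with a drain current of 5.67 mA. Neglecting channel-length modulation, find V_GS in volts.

V_GS = 2.68 V

k_n = μ_nC_ox · (W/L) = 5.16 mA/V².
In saturation I_D = ½ k_n (V_GS − V_th)², so V_GS − V_th = √(2 I_D / k_n) = √(2 × 5.67 / 5.16) = 1.48 V.
V_GS = 1.2 + 1.48 = 2.68 V.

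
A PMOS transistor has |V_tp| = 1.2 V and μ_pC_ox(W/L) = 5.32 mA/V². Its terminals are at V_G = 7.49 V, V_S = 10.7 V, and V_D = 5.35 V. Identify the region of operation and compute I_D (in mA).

Saturation; I_D = 10.7 mA

V_SG = V_S − V_G = 10.7 − 7.49 = 3.21 V; V_SD = V_S − V_D = 10.7 − 5.35 = 5.35 V.
V_ov = V_SG − |V_tp| = 3.21 − 1.2 = 2.01 V.
Since V_SD = 5.35 V ≥ V_ov = 2.01 V, the device is in saturation.
I_D = ½ k_p V_ov² = 0.5 × 5.32 × 2.01² = 10.7 mA.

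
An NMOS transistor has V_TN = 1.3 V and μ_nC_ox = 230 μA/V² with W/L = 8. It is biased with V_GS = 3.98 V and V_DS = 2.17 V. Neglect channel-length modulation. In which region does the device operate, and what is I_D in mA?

Triode; I_D = 6.37 mA

k_n = μ_nC_ox · (W/L) = 1.84 mA/V².
V_ov = V_GS − V_TN = 3.98 − 1.3 = 2.68 V.
Since V_DS = 2.17 V < V_ov = 2.68 V, the device is in the triode region.
I_D = k_n [V_ov · V_DS − ½ V_DS²] = 1.84 × [2.68 × 2.17 − 0.5 × 2.17²] = 6.37 mA.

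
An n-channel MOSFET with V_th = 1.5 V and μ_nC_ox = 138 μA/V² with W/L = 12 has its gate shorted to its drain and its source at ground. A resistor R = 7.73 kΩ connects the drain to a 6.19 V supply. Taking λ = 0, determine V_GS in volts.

With gate tied to drain, V_GS = V_DS ≥ V_GS − V_th, so the device is in saturation.
k_n = μ_nC_ox · (W/L) = 1.656 mA/V².
KCL at the drain: ½ k_n (V_GS − V_th)² = (V_DD − V_GS)/R.
Let x = V_GS − 1.5. Then 6.4 x² + x − 4.69 = 0, giving x = 0.781 V (positive root), so V_GS = 2.28 V.
I_D = (V_DD − V_GS)/R = (6.19 − 2.28) / 7.73 = 0.506 mA.

V_GS = 2.28 V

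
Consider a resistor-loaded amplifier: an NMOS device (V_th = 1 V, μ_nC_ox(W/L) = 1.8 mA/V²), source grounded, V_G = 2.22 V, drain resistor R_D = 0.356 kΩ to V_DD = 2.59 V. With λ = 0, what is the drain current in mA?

I_D = 1.34 mA

V_GS = V_G = 2.22 V, so V_ov = 2.22 − 1 = 1.22 V.
Assume saturation: I_D = ½ k_n V_ov² = 0.5 × 1.8 × 1.22² = 1.34 mA, giving V_DS = V_DD − I_D R_D = 2.59 − 1.34 × 0.356 = 2.11 V.
V_DS = 2.11 V ≥ V_ov = 1.22 V, confirming saturation.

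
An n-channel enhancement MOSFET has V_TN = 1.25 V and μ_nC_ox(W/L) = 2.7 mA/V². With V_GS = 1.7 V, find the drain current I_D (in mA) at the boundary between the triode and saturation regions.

I_D = 0.273 mA

At the boundary V_DS = V_ov = V_GS − V_TN = 1.7 − 1.25 = 0.45 V.
I_D = ½ k_n V_ov² = 0.5 × 2.7 × 0.45² = 0.273 mA.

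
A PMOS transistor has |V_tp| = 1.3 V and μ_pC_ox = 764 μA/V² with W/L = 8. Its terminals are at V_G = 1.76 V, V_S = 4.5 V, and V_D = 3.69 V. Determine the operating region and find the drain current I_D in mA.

Triode; I_D = 5.12 mA

V_SG = V_S − V_G = 4.5 − 1.76 = 2.74 V; V_SD = V_S − V_D = 4.5 − 3.69 = 0.81 V.
k_p = μ_pC_ox · (W/L) = 6.112 mA/V².
V_ov = V_SG − |V_tp| = 2.74 − 1.3 = 1.44 V.
Since V_SD = 0.81 V < V_ov = 1.44 V, the device is in the triode region.
I_D = k_p [V_ov · V_SD − ½ V_SD²] = 6.112 × [1.44 × 0.81 − 0.5 × 0.81²] = 5.12 mA.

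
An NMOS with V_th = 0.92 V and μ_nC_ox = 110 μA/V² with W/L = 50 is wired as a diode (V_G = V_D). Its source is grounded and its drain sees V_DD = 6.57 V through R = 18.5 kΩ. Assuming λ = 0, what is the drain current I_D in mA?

With gate tied to drain, V_GS = V_DS ≥ V_GS − V_th, so the device is in saturation.
k_n = μ_nC_ox · (W/L) = 5.5 mA/V².
KCL at the drain: ½ k_n (V_GS − V_th)² = (V_DD − V_GS)/R.
Let x = V_GS − 0.92. Then 50.9 x² + x − 5.65 = 0, giving x = 0.324 V (positive root), so V_GS = 1.24 V.
I_D = (V_DD − V_GS)/R = (6.57 − 1.24) / 18.5 = 0.288 mA.

I_D = 0.288 mA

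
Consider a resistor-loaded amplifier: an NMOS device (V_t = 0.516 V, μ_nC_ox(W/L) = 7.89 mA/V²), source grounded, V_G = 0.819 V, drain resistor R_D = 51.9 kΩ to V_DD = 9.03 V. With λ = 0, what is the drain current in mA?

I_D = 0.172 mA

V_GS = V_G = 0.819 V, so V_ov = 0.819 − 0.516 = 0.303 V.
Assume saturation: I_D = ½ k_n V_ov² = 0.5 × 7.89 × 0.303² = 0.362 mA, giving V_DS = V_DD − I_D R_D = 9.03 − 0.362 × 51.9 = -9.77 V.
But -9.77 V < V_ov = 0.303 V, so the device is actually in triode.
In triode I_D = k_n[V_ov V_DS − ½ V_DS²] and I_D = (V_DD − V_DS)/R_D. Equating: 205 V_DS² − 125.1 V_DS + 9.03 = 0, giving V_DS = 0.0837 V (the root below V_ov).
I_D = (9.03 − 0.0837) / 51.9 = 0.172 mA.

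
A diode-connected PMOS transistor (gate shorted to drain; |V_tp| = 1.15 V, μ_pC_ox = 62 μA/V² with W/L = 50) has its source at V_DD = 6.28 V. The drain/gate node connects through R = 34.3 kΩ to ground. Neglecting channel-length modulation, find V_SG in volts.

With gate tied to drain, V_SG = V_SD ≥ V_SG − |V_tp|, so the device is in saturation.
k_p = μ_pC_ox · (W/L) = 3.1 mA/V².
KCL at the drain: ½ k_p (V_SG − |V_tp|)² = (V_DD − V_SG)/R.
Let x = V_SG − 1.15. Then 53.2 x² + x − 5.13 = 0, giving x = 0.301 V (positive root), so V_SG = 1.45 V.
I_D = (V_DD − V_SG)/R = (6.28 − 1.45) / 34.3 = 0.141 mA.

V_SG = 1.45 V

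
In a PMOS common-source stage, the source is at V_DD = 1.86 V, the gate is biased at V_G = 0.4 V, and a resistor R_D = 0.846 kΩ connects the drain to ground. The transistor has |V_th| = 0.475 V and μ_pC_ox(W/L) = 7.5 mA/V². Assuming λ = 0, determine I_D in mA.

V_SG = V_DD − V_G = 1.86 − 0.4 = 1.46 V, so V_ov = 1.46 − 0.475 = 0.985 V.
Assume saturation: I_D = ½ k_p V_ov² = 0.5 × 7.5 × 0.985² = 3.64 mA, giving V_SD = V_DD − I_D R_D = 1.86 − 3.64 × 0.846 = -1.22 V.
But -1.22 V < V_ov = 0.985 V, so the device is actually in triode.
In triode I_D = k_p[V_ov V_SD − ½ V_SD²] and I_D = (V_DD − V_SD)/R_D. Equating: 3.17 V_SD² − 7.25 V_SD + 1.86 = 0, giving V_SD = 0.295 V (the root below V_ov).
I_D = (1.86 − 0.295) / 0.846 = 1.85 mA.

I_D = 1.85 mA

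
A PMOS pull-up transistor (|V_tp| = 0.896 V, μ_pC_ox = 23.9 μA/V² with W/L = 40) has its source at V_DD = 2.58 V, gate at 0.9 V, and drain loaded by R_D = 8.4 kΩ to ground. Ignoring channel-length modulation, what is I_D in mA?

I_D = 0.250 mA

V_SG = V_DD − V_G = 2.58 − 0.9 = 1.68 V, so V_ov = 1.68 − 0.896 = 0.784 V.
k_p = μ_pC_ox · (W/L) = 0.956 mA/V².
Assume saturation: I_D = ½ k_p V_ov² = 0.5 × 0.956 × 0.784² = 0.294 mA, giving V_SD = V_DD − I_D R_D = 2.58 − 0.294 × 8.4 = 0.112 V.
But 0.112 V < V_ov = 0.784 V, so the device is actually in triode.
In triode I_D = k_p[V_ov V_SD − ½ V_SD²] and I_D = (V_DD − V_SD)/R_D. Equating: 4.02 V_SD² − 7.296 V_SD + 2.58 = 0, giving V_SD = 0.481 V (the root below V_ov).
I_D = (2.58 − 0.481) / 8.4 = 0.25 mA.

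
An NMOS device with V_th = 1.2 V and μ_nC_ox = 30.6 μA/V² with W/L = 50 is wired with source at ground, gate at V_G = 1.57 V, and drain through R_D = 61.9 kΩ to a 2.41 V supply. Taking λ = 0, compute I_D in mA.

V_GS = V_G = 1.57 V, so V_ov = 1.57 − 1.2 = 0.37 V.
k_n = μ_nC_ox · (W/L) = 1.53 mA/V².
Assume saturation: I_D = ½ k_n V_ov² = 0.5 × 1.53 × 0.37² = 0.105 mA, giving V_DS = V_DD − I_D R_D = 2.41 − 0.105 × 61.9 = -4.07 V.
But -4.07 V < V_ov = 0.37 V, so the device is actually in triode.
In triode I_D = k_n[V_ov V_DS − ½ V_DS²] and I_D = (V_DD − V_DS)/R_D. Equating: 47.4 V_DS² − 36.04 V_DS + 2.41 = 0, giving V_DS = 0.0741 V (the root below V_ov).
I_D = (2.41 − 0.0741) / 61.9 = 0.0377 mA.

I_D = 0.0377 mA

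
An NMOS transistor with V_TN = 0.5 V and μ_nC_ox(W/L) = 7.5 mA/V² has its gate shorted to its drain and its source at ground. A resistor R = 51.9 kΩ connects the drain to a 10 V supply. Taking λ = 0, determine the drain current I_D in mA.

I_D = 0.179 mA

With gate tied to drain, V_GS = V_DS ≥ V_GS − V_TN, so the device is in saturation.
KCL at the drain: ½ k_n (V_GS − V_TN)² = (V_DD − V_GS)/R.
Let x = V_GS − 0.5. Then 195 x² + x − 9.5 = 0, giving x = 0.218 V (positive root), so V_GS = 0.718 V.
I_D = (V_DD − V_GS)/R = (10 − 0.718) / 51.9 = 0.179 mA.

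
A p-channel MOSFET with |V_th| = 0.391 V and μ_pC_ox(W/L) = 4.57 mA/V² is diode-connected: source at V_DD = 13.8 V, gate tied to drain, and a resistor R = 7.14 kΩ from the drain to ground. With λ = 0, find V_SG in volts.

V_SG = 1.27 V

With gate tied to drain, V_SG = V_SD ≥ V_SG − |V_th|, so the device is in saturation.
KCL at the drain: ½ k_p (V_SG − |V_th|)² = (V_DD − V_SG)/R.
Let x = V_SG − 0.391. Then 16.3 x² + x − 13.41 = 0, giving x = 0.876 V (positive root), so V_SG = 1.27 V.
I_D = (V_DD − V_SG)/R = (13.8 − 1.27) / 7.14 = 1.76 mA.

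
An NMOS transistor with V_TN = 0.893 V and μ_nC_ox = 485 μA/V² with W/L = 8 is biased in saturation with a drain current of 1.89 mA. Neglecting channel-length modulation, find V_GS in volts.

V_GS = 1.88 V

k_n = μ_nC_ox · (W/L) = 3.88 mA/V².
In saturation I_D = ½ k_n (V_GS − V_TN)², so V_GS − V_TN = √(2 I_D / k_n) = √(2 × 1.89 / 3.88) = 0.987 V.
V_GS = 0.893 + 0.987 = 1.88 V.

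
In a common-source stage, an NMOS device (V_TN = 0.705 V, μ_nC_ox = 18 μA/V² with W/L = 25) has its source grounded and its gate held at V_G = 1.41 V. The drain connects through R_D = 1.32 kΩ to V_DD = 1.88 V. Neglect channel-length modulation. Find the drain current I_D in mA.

I_D = 0.112 mA

V_GS = V_G = 1.41 V, so V_ov = 1.41 − 0.705 = 0.705 V.
k_n = μ_nC_ox · (W/L) = 0.45 mA/V².
Assume saturation: I_D = ½ k_n V_ov² = 0.5 × 0.45 × 0.705² = 0.112 mA, giving V_DS = V_DD − I_D R_D = 1.88 − 0.112 × 1.32 = 1.73 V.
V_DS = 1.73 V ≥ V_ov = 0.705 V, confirming saturation.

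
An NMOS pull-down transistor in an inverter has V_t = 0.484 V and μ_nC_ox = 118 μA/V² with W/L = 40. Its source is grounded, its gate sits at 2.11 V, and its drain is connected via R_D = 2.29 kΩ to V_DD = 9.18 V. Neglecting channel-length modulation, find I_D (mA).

I_D = 3.75 mA

V_GS = V_G = 2.11 V, so V_ov = 2.11 − 0.484 = 1.63 V.
k_n = μ_nC_ox · (W/L) = 4.72 mA/V².
Assume saturation: I_D = ½ k_n V_ov² = 0.5 × 4.72 × 1.63² = 6.24 mA, giving V_DS = V_DD − I_D R_D = 9.18 − 6.24 × 2.29 = -5.11 V.
But -5.11 V < V_ov = 1.63 V, so the device is actually in triode.
In triode I_D = k_n[V_ov V_DS − ½ V_DS²] and I_D = (V_DD − V_DS)/R_D. Equating: 5.4 V_DS² − 18.58 V_DS + 9.18 = 0, giving V_DS = 0.598 V (the root below V_ov).
I_D = (9.18 − 0.598) / 2.29 = 3.75 mA.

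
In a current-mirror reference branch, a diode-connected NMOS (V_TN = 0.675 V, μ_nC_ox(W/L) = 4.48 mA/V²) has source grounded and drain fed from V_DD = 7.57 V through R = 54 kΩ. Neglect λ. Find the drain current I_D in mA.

With gate tied to drain, V_GS = V_DS ≥ V_GS − V_TN, so the device is in saturation.
KCL at the drain: ½ k_n (V_GS − V_TN)² = (V_DD − V_GS)/R.
Let x = V_GS − 0.675. Then 121 x² + x − 6.895 = 0, giving x = 0.235 V (positive root), so V_GS = 0.91 V.
I_D = (V_DD − V_GS)/R = (7.57 − 0.91) / 54 = 0.123 mA.

I_D = 0.123 mA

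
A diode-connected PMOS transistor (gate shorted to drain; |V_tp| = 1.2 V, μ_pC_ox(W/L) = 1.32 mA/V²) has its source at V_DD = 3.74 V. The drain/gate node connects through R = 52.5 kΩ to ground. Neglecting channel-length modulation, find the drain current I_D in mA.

I_D = 0.0435 mA

With gate tied to drain, V_SG = V_SD ≥ V_SG − |V_tp|, so the device is in saturation.
KCL at the drain: ½ k_p (V_SG − |V_tp|)² = (V_DD − V_SG)/R.
Let x = V_SG − 1.2. Then 34.6 x² + x − 2.54 = 0, giving x = 0.257 V (positive root), so V_SG = 1.46 V.
I_D = (V_DD − V_SG)/R = (3.74 − 1.46) / 52.5 = 0.0435 mA.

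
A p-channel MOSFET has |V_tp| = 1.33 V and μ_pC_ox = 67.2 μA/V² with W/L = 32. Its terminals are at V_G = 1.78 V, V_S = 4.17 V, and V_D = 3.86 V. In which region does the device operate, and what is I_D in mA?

V_SG = V_S − V_G = 4.17 − 1.78 = 2.39 V; V_SD = V_S − V_D = 4.17 − 3.86 = 0.31 V.
k_p = μ_pC_ox · (W/L) = 2.15 mA/V².
V_ov = V_SG − |V_tp| = 2.39 − 1.33 = 1.06 V.
Since V_SD = 0.31 V < V_ov = 1.06 V, the device is in the triode region.
I_D = k_p [V_ov · V_SD − ½ V_SD²] = 2.15 × [1.06 × 0.31 − 0.5 × 0.31²] = 0.603 mA.

Triode; I_D = 0.603 mA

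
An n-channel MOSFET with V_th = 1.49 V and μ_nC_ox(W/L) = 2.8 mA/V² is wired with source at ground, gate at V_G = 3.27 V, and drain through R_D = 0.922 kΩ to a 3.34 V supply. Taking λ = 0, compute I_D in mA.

V_GS = V_G = 3.27 V, so V_ov = 3.27 − 1.49 = 1.78 V.
Assume saturation: I_D = ½ k_n V_ov² = 0.5 × 2.8 × 1.78² = 4.44 mA, giving V_DS = V_DD − I_D R_D = 3.34 − 4.44 × 0.922 = -0.75 V.
But -0.75 V < V_ov = 1.78 V, so the device is actually in triode.
In triode I_D = k_n[V_ov V_DS − ½ V_DS²] and I_D = (V_DD − V_DS)/R_D. Equating: 1.29 V_DS² − 5.595 V_DS + 3.34 = 0, giving V_DS = 0.715 V (the root below V_ov).
I_D = (3.34 − 0.715) / 0.922 = 2.85 mA.

I_D = 2.85 mA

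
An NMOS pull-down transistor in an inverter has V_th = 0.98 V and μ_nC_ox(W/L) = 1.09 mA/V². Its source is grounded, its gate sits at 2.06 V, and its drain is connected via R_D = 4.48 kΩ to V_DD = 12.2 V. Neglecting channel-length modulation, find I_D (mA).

V_GS = V_G = 2.06 V, so V_ov = 2.06 − 0.98 = 1.08 V.
Assume saturation: I_D = ½ k_n V_ov² = 0.5 × 1.09 × 1.08² = 0.636 mA, giving V_DS = V_DD − I_D R_D = 12.2 − 0.636 × 4.48 = 9.35 V.
V_DS = 9.35 V ≥ V_ov = 1.08 V, confirming saturation.

I_D = 0.636 mA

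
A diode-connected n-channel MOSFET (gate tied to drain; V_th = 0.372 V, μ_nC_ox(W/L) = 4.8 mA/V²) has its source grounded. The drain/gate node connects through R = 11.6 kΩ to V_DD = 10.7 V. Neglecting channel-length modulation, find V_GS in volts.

With gate tied to drain, V_GS = V_DS ≥ V_GS − V_th, so the device is in saturation.
KCL at the drain: ½ k_n (V_GS − V_th)² = (V_DD − V_GS)/R.
Let x = V_GS − 0.372. Then 27.8 x² + x − 10.33 = 0, giving x = 0.591 V (positive root), so V_GS = 0.963 V.
I_D = (V_DD − V_GS)/R = (10.7 − 0.963) / 11.6 = 0.839 mA.

V_GS = 0.963 V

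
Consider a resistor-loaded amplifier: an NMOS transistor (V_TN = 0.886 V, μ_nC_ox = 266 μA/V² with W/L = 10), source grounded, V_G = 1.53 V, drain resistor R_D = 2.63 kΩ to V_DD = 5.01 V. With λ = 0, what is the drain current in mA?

I_D = 0.552 mA

V_GS = V_G = 1.53 V, so V_ov = 1.53 − 0.886 = 0.644 V.
k_n = μ_nC_ox · (W/L) = 2.66 mA/V².
Assume saturation: I_D = ½ k_n V_ov² = 0.5 × 2.66 × 0.644² = 0.552 mA, giving V_DS = V_DD − I_D R_D = 5.01 − 0.552 × 2.63 = 3.56 V.
V_DS = 3.56 V ≥ V_ov = 0.644 V, confirming saturation.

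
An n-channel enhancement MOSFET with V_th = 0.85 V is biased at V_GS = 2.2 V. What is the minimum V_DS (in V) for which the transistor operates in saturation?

V_DS,sat = 1.35 V

The boundary between triode and saturation is V_DS = V_GS − V_th = V_ov.
V_ov = 2.2 − 0.85 = 1.35 V.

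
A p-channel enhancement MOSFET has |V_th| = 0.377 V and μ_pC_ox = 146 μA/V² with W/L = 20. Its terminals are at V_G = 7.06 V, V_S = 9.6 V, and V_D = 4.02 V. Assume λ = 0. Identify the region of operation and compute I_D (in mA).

V_SG = V_S − V_G = 9.6 − 7.06 = 2.54 V; V_SD = V_S − V_D = 9.6 − 4.02 = 5.58 V.
k_p = μ_pC_ox · (W/L) = 2.92 mA/V².
V_ov = V_SG − |V_th| = 2.54 − 0.377 = 2.16 V.
Since V_SD = 5.58 V ≥ V_ov = 2.16 V, the device is in saturation.
I_D = ½ k_p V_ov² = 0.5 × 2.92 × 2.16² = 6.83 mA.

Saturation; I_D = 6.83 mA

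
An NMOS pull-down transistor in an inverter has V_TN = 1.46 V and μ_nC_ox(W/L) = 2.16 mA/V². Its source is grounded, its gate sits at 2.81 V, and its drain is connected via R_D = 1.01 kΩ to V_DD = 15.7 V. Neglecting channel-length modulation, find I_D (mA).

I_D = 1.97 mA

V_GS = V_G = 2.81 V, so V_ov = 2.81 − 1.46 = 1.35 V.
Assume saturation: I_D = ½ k_n V_ov² = 0.5 × 2.16 × 1.35² = 1.97 mA, giving V_DS = V_DD − I_D R_D = 15.7 − 1.97 × 1.01 = 13.7 V.
V_DS = 13.7 V ≥ V_ov = 1.35 V, confirming saturation.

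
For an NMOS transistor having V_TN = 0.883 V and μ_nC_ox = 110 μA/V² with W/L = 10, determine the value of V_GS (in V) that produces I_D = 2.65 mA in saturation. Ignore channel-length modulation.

V_GS = 3.08 V

k_n = μ_nC_ox · (W/L) = 1.1 mA/V².
In saturation I_D = ½ k_n (V_GS − V_TN)², so V_GS − V_TN = √(2 I_D / k_n) = √(2 × 2.65 / 1.1) = 2.2 V.
V_GS = 0.883 + 2.2 = 3.08 V.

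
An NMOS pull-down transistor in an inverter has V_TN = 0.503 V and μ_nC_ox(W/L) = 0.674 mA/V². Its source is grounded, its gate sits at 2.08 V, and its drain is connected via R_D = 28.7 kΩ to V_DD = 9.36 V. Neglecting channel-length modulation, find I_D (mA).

I_D = 0.315 mA

V_GS = V_G = 2.08 V, so V_ov = 2.08 − 0.503 = 1.58 V.
Assume saturation: I_D = ½ k_n V_ov² = 0.5 × 0.674 × 1.58² = 0.838 mA, giving V_DS = V_DD − I_D R_D = 9.36 − 0.838 × 28.7 = -14.7 V.
But -14.7 V < V_ov = 1.58 V, so the device is actually in triode.
In triode I_D = k_n[V_ov V_DS − ½ V_DS²] and I_D = (V_DD − V_DS)/R_D. Equating: 9.67 V_DS² − 31.51 V_DS + 9.36 = 0, giving V_DS = 0.331 V (the root below V_ov).
I_D = (9.36 − 0.331) / 28.7 = 0.315 mA.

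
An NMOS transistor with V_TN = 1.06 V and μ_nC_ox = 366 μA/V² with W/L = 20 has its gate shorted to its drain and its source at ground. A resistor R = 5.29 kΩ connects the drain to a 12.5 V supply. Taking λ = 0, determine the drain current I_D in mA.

With gate tied to drain, V_GS = V_DS ≥ V_GS − V_TN, so the device is in saturation.
k_n = μ_nC_ox · (W/L) = 7.32 mA/V².
KCL at the drain: ½ k_n (V_GS − V_TN)² = (V_DD − V_GS)/R.
Let x = V_GS − 1.06. Then 19.4 x² + x − 11.44 = 0, giving x = 0.743 V (positive root), so V_GS = 1.8 V.
I_D = (V_DD − V_GS)/R = (12.5 − 1.8) / 5.29 = 2.02 mA.

I_D = 2.02 mA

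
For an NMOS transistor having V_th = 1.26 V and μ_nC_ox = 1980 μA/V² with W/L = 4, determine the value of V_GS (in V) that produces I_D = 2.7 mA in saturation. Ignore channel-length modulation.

V_GS = 2.09 V

k_n = μ_nC_ox · (W/L) = 7.92 mA/V².
In saturation I_D = ½ k_n (V_GS − V_th)², so V_GS − V_th = √(2 I_D / k_n) = √(2 × 2.7 / 7.92) = 0.826 V.
V_GS = 1.26 + 0.826 = 2.09 V.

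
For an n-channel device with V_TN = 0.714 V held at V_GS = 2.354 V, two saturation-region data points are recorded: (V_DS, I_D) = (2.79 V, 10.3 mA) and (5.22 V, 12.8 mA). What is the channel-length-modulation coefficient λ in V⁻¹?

With V_GS fixed, I_D ∝ (1 + λ V_DS) in saturation, so I_D2/I_D1 = (1 + λ V_DS2)/(1 + λ V_DS1).
12.8/10.3 = 1.243 = (1 + 5.22 λ)/(1 + 2.79 λ).
Solving: λ (I_D1 V_DS2 − I_D2 V_DS1) = I_D2 − I_D1, so λ = (12.8 − 10.3) / (10.3 × 5.22 − 12.8 × 2.79) = 2.5 / 18.1 = 0.138 V⁻¹.

λ = 0.138 V⁻¹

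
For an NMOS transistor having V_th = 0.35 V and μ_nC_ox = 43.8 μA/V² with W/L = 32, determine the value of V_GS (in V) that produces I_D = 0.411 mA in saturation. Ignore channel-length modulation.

V_GS = 1.12 V

k_n = μ_nC_ox · (W/L) = 1.402 mA/V².
In saturation I_D = ½ k_n (V_GS − V_th)², so V_GS − V_th = √(2 I_D / k_n) = √(2 × 0.411 / 1.402) = 0.766 V.
V_GS = 0.35 + 0.766 = 1.12 V.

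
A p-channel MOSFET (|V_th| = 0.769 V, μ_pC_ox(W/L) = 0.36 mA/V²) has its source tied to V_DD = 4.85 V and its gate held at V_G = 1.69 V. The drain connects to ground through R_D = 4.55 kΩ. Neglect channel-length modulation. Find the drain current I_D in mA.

I_D = 0.792 mA

V_SG = V_DD − V_G = 4.85 − 1.69 = 3.16 V, so V_ov = 3.16 − 0.769 = 2.39 V.
Assume saturation: I_D = ½ k_p V_ov² = 0.5 × 0.36 × 2.39² = 1.03 mA, giving V_SD = V_DD − I_D R_D = 4.85 − 1.03 × 4.55 = 0.168 V.
But 0.168 V < V_ov = 2.39 V, so the device is actually in triode.
In triode I_D = k_p[V_ov V_SD − ½ V_SD²] and I_D = (V_DD − V_SD)/R_D. Equating: 0.819 V_SD² − 4.916 V_SD + 4.85 = 0, giving V_SD = 1.24 V (the root below V_ov).
I_D = (4.85 − 1.24) / 4.55 = 0.792 mA.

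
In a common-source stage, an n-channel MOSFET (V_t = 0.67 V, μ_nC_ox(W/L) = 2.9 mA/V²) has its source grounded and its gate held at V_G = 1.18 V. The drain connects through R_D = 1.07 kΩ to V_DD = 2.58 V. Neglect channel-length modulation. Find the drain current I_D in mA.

V_GS = V_G = 1.18 V, so V_ov = 1.18 − 0.67 = 0.51 V.
Assume saturation: I_D = ½ k_n V_ov² = 0.5 × 2.9 × 0.51² = 0.377 mA, giving V_DS = V_DD − I_D R_D = 2.58 − 0.377 × 1.07 = 2.18 V.
V_DS = 2.18 V ≥ V_ov = 0.51 V, confirming saturation.

I_D = 0.377 mA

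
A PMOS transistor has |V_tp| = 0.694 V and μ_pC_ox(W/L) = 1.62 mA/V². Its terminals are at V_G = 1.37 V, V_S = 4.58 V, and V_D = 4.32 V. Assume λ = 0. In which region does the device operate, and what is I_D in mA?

Triode; I_D = 1.00 mA

V_SG = V_S − V_G = 4.58 − 1.37 = 3.21 V; V_SD = V_S − V_D = 4.58 − 4.32 = 0.26 V.
V_ov = V_SG − |V_tp| = 3.21 − 0.694 = 2.52 V.
Since V_SD = 0.26 V < V_ov = 2.52 V, the device is in the triode region.
I_D = k_p [V_ov · V_SD − ½ V_SD²] = 1.62 × [2.52 × 0.26 − 0.5 × 0.26²] = 1 mA.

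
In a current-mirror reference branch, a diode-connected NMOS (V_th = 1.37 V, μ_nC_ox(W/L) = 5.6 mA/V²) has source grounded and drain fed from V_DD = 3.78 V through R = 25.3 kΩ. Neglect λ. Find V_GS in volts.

With gate tied to drain, V_GS = V_DS ≥ V_GS − V_th, so the device is in saturation.
KCL at the drain: ½ k_n (V_GS − V_th)² = (V_DD − V_GS)/R.
Let x = V_GS − 1.37. Then 70.8 x² + x − 2.41 = 0, giving x = 0.178 V (positive root), so V_GS = 1.55 V.
I_D = (V_DD − V_GS)/R = (3.78 − 1.55) / 25.3 = 0.0882 mA.

V_GS = 1.55 V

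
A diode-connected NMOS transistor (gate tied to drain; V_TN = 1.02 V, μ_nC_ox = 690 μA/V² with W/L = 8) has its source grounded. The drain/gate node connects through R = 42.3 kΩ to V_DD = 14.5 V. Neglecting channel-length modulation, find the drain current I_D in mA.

With gate tied to drain, V_GS = V_DS ≥ V_GS − V_TN, so the device is in saturation.
k_n = μ_nC_ox · (W/L) = 5.52 mA/V².
KCL at the drain: ½ k_n (V_GS − V_TN)² = (V_DD − V_GS)/R.
Let x = V_GS − 1.02. Then 117 x² + x − 13.48 = 0, giving x = 0.336 V (positive root), so V_GS = 1.36 V.
I_D = (V_DD − V_GS)/R = (14.5 − 1.36) / 42.3 = 0.311 mA.

I_D = 0.311 mA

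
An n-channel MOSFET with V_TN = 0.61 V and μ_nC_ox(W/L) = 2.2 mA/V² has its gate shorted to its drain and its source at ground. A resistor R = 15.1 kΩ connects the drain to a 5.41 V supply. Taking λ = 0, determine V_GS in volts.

V_GS = 1.12 V

With gate tied to drain, V_GS = V_DS ≥ V_GS − V_TN, so the device is in saturation.
KCL at the drain: ½ k_n (V_GS − V_TN)² = (V_DD − V_GS)/R.
Let x = V_GS − 0.61. Then 16.6 x² + x − 4.8 = 0, giving x = 0.508 V (positive root), so V_GS = 1.12 V.
I_D = (V_DD − V_GS)/R = (5.41 − 1.12) / 15.1 = 0.284 mA.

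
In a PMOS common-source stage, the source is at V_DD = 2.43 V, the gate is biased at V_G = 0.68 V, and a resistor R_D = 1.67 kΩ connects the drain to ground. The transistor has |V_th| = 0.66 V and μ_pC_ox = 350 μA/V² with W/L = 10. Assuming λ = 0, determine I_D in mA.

V_SG = V_DD − V_G = 2.43 − 0.68 = 1.75 V, so V_ov = 1.75 − 0.66 = 1.09 V.
k_p = μ_pC_ox · (W/L) = 3.5 mA/V².
Assume saturation: I_D = ½ k_p V_ov² = 0.5 × 3.5 × 1.09² = 2.08 mA, giving V_SD = V_DD − I_D R_D = 2.43 − 2.08 × 1.67 = -1.04 V.
But -1.04 V < V_ov = 1.09 V, so the device is actually in triode.
In triode I_D = k_p[V_ov V_SD − ½ V_SD²] and I_D = (V_DD − V_SD)/R_D. Equating: 2.92 V_SD² − 7.371 V_SD + 2.43 = 0, giving V_SD = 0.39 V (the root below V_ov).
I_D = (2.43 − 0.39) / 1.67 = 1.22 mA.

I_D = 1.22 mA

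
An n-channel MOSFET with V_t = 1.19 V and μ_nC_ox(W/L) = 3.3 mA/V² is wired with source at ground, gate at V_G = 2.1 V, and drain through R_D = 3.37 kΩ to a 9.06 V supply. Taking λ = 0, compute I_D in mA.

V_GS = V_G = 2.1 V, so V_ov = 2.1 − 1.19 = 0.91 V.
Assume saturation: I_D = ½ k_n V_ov² = 0.5 × 3.3 × 0.91² = 1.37 mA, giving V_DS = V_DD − I_D R_D = 9.06 − 1.37 × 3.37 = 4.46 V.
V_DS = 4.46 V ≥ V_ov = 0.91 V, confirming saturation.

I_D = 1.37 mA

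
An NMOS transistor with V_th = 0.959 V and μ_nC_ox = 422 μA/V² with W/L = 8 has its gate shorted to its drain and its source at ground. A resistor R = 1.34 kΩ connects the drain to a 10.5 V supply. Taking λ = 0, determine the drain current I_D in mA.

With gate tied to drain, V_GS = V_DS ≥ V_GS − V_th, so the device is in saturation.
k_n = μ_nC_ox · (W/L) = 3.376 mA/V².
KCL at the drain: ½ k_n (V_GS − V_th)² = (V_DD − V_GS)/R.
Let x = V_GS − 0.959. Then 2.26 x² + x − 9.541 = 0, giving x = 1.84 V (positive root), so V_GS = 2.8 V.
I_D = (V_DD − V_GS)/R = (10.5 − 2.8) / 1.34 = 5.74 mA.

I_D = 5.74 mA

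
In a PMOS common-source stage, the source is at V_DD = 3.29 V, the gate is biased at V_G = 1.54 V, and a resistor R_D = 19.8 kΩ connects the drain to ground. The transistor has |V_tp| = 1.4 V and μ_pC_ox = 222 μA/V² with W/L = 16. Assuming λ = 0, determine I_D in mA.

I_D = 0.158 mA

V_SG = V_DD − V_G = 3.29 − 1.54 = 1.75 V, so V_ov = 1.75 − 1.4 = 0.35 V.
k_p = μ_pC_ox · (W/L) = 3.552 mA/V².
Assume saturation: I_D = ½ k_p V_ov² = 0.5 × 3.552 × 0.35² = 0.218 mA, giving V_SD = V_DD − I_D R_D = 3.29 − 0.218 × 19.8 = -1.02 V.
But -1.02 V < V_ov = 0.35 V, so the device is actually in triode.
In triode I_D = k_p[V_ov V_SD − ½ V_SD²] and I_D = (V_DD − V_SD)/R_D. Equating: 35.2 V_SD² − 25.62 V_SD + 3.29 = 0, giving V_SD = 0.166 V (the root below V_ov).
I_D = (3.29 − 0.166) / 19.8 = 0.158 mA.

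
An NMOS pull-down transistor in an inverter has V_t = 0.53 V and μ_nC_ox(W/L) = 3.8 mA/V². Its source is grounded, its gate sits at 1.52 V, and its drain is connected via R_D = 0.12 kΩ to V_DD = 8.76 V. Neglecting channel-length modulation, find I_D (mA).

I_D = 1.86 mA

V_GS = V_G = 1.52 V, so V_ov = 1.52 − 0.53 = 0.99 V.
Assume saturation: I_D = ½ k_n V_ov² = 0.5 × 3.8 × 0.99² = 1.86 mA, giving V_DS = V_DD − I_D R_D = 8.76 − 1.86 × 0.12 = 8.54 V.
V_DS = 8.54 V ≥ V_ov = 0.99 V, confirming saturation.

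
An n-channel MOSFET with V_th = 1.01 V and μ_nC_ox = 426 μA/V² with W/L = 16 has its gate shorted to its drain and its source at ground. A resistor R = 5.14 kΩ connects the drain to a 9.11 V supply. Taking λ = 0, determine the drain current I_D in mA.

I_D = 1.45 mA

With gate tied to drain, V_GS = V_DS ≥ V_GS − V_th, so the device is in saturation.
k_n = μ_nC_ox · (W/L) = 6.816 mA/V².
KCL at the drain: ½ k_n (V_GS − V_th)² = (V_DD − V_GS)/R.
Let x = V_GS − 1.01. Then 17.5 x² + x − 8.1 = 0, giving x = 0.652 V (positive root), so V_GS = 1.66 V.
I_D = (V_DD − V_GS)/R = (9.11 − 1.66) / 5.14 = 1.45 mA.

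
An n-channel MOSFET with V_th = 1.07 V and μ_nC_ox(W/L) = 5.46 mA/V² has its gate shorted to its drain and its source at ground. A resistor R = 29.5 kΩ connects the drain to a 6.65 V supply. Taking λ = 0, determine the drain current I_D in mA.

With gate tied to drain, V_GS = V_DS ≥ V_GS − V_th, so the device is in saturation.
KCL at the drain: ½ k_n (V_GS − V_th)² = (V_DD − V_GS)/R.
Let x = V_GS − 1.07. Then 80.5 x² + x − 5.58 = 0, giving x = 0.257 V (positive root), so V_GS = 1.33 V.
I_D = (V_DD − V_GS)/R = (6.65 − 1.33) / 29.5 = 0.18 mA.

I_D = 0.180 mA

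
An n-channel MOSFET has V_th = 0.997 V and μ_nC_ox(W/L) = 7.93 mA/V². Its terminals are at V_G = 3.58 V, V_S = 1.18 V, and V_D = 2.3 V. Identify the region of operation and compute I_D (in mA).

Triode; I_D = 7.49 mA

V_GS = V_G − V_S = 3.58 − 1.18 = 2.4 V; V_DS = V_D − V_S = 2.3 − 1.18 = 1.12 V.
V_ov = V_GS − V_th = 2.4 − 0.997 = 1.4 V.
Since V_DS = 1.12 V < V_ov = 1.4 V, the device is in the triode region.
I_D = k_n [V_ov · V_DS − ½ V_DS²] = 7.93 × [1.4 × 1.12 − 0.5 × 1.12²] = 7.49 mA.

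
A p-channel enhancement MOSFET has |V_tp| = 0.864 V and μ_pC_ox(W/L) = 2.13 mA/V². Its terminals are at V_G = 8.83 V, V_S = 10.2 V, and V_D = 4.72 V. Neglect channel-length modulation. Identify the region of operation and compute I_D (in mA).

V_SG = V_S − V_G = 10.2 − 8.83 = 1.37 V; V_SD = V_S − V_D = 10.2 − 4.72 = 5.48 V.
V_ov = V_SG − |V_tp| = 1.37 − 0.864 = 0.506 V.
Since V_SD = 5.48 V ≥ V_ov = 0.506 V, the device is in saturation.
I_D = ½ k_p V_ov² = 0.5 × 2.13 × 0.506² = 0.273 mA.

Saturation; I_D = 0.273 mA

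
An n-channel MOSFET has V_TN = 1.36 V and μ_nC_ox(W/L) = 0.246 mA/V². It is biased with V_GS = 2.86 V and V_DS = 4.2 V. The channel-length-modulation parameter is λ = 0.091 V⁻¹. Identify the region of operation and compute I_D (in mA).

V_ov = V_GS − V_TN = 2.86 − 1.36 = 1.5 V.
Since V_DS = 4.2 V ≥ V_ov = 1.5 V, the device is in saturation.
I_D = ½ k_n V_ov² (1 + λ V_DS) = 0.5 × 0.246 × 1.5² × (1 + 0.091 × 4.2) = 0.383 mA.

Saturation; I_D = 0.383 mA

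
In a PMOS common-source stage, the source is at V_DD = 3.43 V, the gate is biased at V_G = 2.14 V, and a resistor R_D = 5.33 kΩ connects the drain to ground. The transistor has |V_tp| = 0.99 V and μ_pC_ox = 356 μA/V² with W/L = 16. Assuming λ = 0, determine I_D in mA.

V_SG = V_DD − V_G = 3.43 − 2.14 = 1.29 V, so V_ov = 1.29 − 0.99 = 0.3 V.
k_p = μ_pC_ox · (W/L) = 5.696 mA/V².
Assume saturation: I_D = ½ k_p V_ov² = 0.5 × 5.696 × 0.3² = 0.256 mA, giving V_SD = V_DD − I_D R_D = 3.43 − 0.256 × 5.33 = 2.06 V.
V_SD = 2.06 V ≥ V_ov = 0.3 V, confirming saturation.

I_D = 0.256 mA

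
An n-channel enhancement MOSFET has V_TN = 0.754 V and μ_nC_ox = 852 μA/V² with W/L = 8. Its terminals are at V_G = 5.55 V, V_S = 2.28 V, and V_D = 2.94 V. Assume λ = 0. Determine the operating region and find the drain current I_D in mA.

V_GS = V_G − V_S = 5.55 − 2.28 = 3.27 V; V_DS = V_D − V_S = 2.94 − 2.28 = 0.66 V.
k_n = μ_nC_ox · (W/L) = 6.816 mA/V².
V_ov = V_GS − V_TN = 3.27 − 0.754 = 2.52 V.
Since V_DS = 0.66 V < V_ov = 2.52 V, the device is in the triode region.
I_D = k_n [V_ov · V_DS − ½ V_DS²] = 6.816 × [2.52 × 0.66 − 0.5 × 0.66²] = 9.83 mA.

Triode; I_D = 9.83 mA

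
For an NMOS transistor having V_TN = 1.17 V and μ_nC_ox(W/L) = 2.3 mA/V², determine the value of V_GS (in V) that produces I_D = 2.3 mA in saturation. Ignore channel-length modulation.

In saturation I_D = ½ k_n (V_GS − V_TN)², so V_GS − V_TN = √(2 I_D / k_n) = √(2 × 2.3 / 2.3) = 1.41 V.
V_GS = 1.17 + 1.41 = 2.58 V.

V_GS = 2.58 V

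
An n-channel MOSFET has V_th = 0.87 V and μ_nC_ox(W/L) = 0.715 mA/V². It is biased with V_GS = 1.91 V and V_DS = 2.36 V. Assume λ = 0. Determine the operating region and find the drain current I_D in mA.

V_ov = V_GS − V_th = 1.91 − 0.87 = 1.04 V.
Since V_DS = 2.36 V ≥ V_ov = 1.04 V, the device is in saturation.
I_D = ½ k_n V_ov² = 0.5 × 0.715 × 1.04² = 0.387 mA.

Saturation; I_D = 0.387 mA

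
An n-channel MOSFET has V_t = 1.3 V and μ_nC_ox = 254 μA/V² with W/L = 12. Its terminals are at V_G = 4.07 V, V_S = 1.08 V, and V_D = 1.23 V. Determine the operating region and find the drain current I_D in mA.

V_GS = V_G − V_S = 4.07 − 1.08 = 2.99 V; V_DS = V_D − V_S = 1.23 − 1.08 = 0.15 V.
k_n = μ_nC_ox · (W/L) = 3.048 mA/V².
V_ov = V_GS − V_t = 2.99 − 1.3 = 1.69 V.
Since V_DS = 0.15 V < V_ov = 1.69 V, the device is in the triode region.
I_D = k_n [V_ov · V_DS − ½ V_DS²] = 3.048 × [1.69 × 0.15 − 0.5 × 0.15²] = 0.738 mA.

Triode; I_D = 0.738 mA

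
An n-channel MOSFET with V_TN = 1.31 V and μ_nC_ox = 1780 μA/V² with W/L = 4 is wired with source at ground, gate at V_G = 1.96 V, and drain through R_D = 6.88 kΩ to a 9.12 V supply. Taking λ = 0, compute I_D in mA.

V_GS = V_G = 1.96 V, so V_ov = 1.96 − 1.31 = 0.65 V.
k_n = μ_nC_ox · (W/L) = 7.12 mA/V².
Assume saturation: I_D = ½ k_n V_ov² = 0.5 × 7.12 × 0.65² = 1.5 mA, giving V_DS = V_DD − I_D R_D = 9.12 − 1.5 × 6.88 = -1.23 V.
But -1.23 V < V_ov = 0.65 V, so the device is actually in triode.
In triode I_D = k_n[V_ov V_DS − ½ V_DS²] and I_D = (V_DD − V_DS)/R_D. Equating: 24.5 V_DS² − 32.84 V_DS + 9.12 = 0, giving V_DS = 0.393 V (the root below V_ov).
I_D = (9.12 − 0.393) / 6.88 = 1.27 mA.

I_D = 1.27 mA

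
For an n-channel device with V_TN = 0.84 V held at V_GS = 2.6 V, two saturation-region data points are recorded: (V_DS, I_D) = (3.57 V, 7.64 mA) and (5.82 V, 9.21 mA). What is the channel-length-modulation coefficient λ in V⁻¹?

With V_GS fixed, I_D ∝ (1 + λ V_DS) in saturation, so I_D2/I_D1 = (1 + λ V_DS2)/(1 + λ V_DS1).
9.21/7.64 = 1.205 = (1 + 5.82 λ)/(1 + 3.57 λ).
Solving: λ (I_D1 V_DS2 − I_D2 V_DS1) = I_D2 − I_D1, so λ = (9.21 − 7.64) / (7.64 × 5.82 − 9.21 × 3.57) = 1.57 / 11.6 = 0.136 V⁻¹.

λ = 0.136 V⁻¹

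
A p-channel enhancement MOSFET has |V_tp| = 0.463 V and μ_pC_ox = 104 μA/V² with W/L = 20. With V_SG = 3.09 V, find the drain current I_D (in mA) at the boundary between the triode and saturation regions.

I_D = 7.18 mA

At the boundary V_SD = V_ov = V_SG − |V_tp| = 3.09 − 0.463 = 2.63 V.
k_p = μ_pC_ox · (W/L) = 2.08 mA/V².
I_D = ½ k_p V_ov² = 0.5 × 2.08 × 2.63² = 7.18 mA.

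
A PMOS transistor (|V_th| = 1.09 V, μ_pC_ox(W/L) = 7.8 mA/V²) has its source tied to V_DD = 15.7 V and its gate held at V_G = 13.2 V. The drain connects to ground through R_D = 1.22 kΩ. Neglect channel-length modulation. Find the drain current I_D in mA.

V_SG = V_DD − V_G = 15.7 − 13.2 = 2.5 V, so V_ov = 2.5 − 1.09 = 1.41 V.
Assume saturation: I_D = ½ k_p V_ov² = 0.5 × 7.8 × 1.41² = 7.75 mA, giving V_SD = V_DD − I_D R_D = 15.7 − 7.75 × 1.22 = 6.24 V.
V_SD = 6.24 V ≥ V_ov = 1.41 V, confirming saturation.

I_D = 7.75 mA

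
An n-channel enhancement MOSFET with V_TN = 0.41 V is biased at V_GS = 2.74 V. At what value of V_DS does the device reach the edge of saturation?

The boundary between triode and saturation is V_DS = V_GS − V_TN = V_ov.
V_ov = 2.74 − 0.41 = 2.33 V.

V_DS,sat = 2.33 V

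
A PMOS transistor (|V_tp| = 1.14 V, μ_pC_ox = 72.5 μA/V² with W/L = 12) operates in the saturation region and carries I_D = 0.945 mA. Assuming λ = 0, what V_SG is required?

k_p = μ_pC_ox · (W/L) = 0.87 mA/V².
In saturation I_D = ½ k_p (V_SG − |V_tp|)², so V_SG − |V_tp| = √(2 I_D / k_p) = √(2 × 0.945 / 0.87) = 1.47 V.
V_SG = 1.14 + 1.47 = 2.61 V.

V_SG = 2.61 V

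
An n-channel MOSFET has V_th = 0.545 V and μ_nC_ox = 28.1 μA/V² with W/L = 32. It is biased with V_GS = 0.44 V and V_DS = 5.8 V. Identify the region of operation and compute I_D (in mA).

Cutoff; I_D = 0 mA

V_GS = 0.44 V < V_th = 0.545 V, so the transistor is in cutoff.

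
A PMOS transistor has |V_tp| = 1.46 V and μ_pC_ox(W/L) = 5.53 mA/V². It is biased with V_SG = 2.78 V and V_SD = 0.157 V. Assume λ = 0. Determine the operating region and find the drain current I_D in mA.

V_ov = V_SG − |V_tp| = 2.78 − 1.46 = 1.32 V.
Since V_SD = 0.157 V < V_ov = 1.32 V, the device is in the triode region.
I_D = k_p [V_ov · V_SD − ½ V_SD²] = 5.53 × [1.32 × 0.157 − 0.5 × 0.157²] = 1.08 mA.

Triode; I_D = 1.08 mA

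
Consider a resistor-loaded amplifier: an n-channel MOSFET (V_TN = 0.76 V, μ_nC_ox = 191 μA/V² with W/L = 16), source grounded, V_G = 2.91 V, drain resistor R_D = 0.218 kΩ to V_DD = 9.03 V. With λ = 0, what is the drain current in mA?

I_D = 7.06 mA

V_GS = V_G = 2.91 V, so V_ov = 2.91 − 0.76 = 2.15 V.
k_n = μ_nC_ox · (W/L) = 3.056 mA/V².
Assume saturation: I_D = ½ k_n V_ov² = 0.5 × 3.056 × 2.15² = 7.06 mA, giving V_DS = V_DD − I_D R_D = 9.03 − 7.06 × 0.218 = 7.49 V.
V_DS = 7.49 V ≥ V_ov = 2.15 V, confirming saturation.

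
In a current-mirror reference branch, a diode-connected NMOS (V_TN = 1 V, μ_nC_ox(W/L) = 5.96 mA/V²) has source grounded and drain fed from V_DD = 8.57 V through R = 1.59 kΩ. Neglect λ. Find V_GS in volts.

V_GS = 2.16 V

With gate tied to drain, V_GS = V_DS ≥ V_GS − V_TN, so the device is in saturation.
KCL at the drain: ½ k_n (V_GS − V_TN)² = (V_DD − V_GS)/R.
Let x = V_GS − 1. Then 4.74 x² + x − 7.57 = 0, giving x = 1.16 V (positive root), so V_GS = 2.16 V.
I_D = (V_DD − V_GS)/R = (8.57 − 2.16) / 1.59 = 4.03 mA.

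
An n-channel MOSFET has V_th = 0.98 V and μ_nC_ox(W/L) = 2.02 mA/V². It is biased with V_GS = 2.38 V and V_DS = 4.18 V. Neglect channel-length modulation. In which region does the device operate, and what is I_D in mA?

Saturation; I_D = 1.98 mA

V_ov = V_GS − V_th = 2.38 − 0.98 = 1.4 V.
Since V_DS = 4.18 V ≥ V_ov = 1.4 V, the device is in saturation.
I_D = ½ k_n V_ov² = 0.5 × 2.02 × 1.4² = 1.98 mA.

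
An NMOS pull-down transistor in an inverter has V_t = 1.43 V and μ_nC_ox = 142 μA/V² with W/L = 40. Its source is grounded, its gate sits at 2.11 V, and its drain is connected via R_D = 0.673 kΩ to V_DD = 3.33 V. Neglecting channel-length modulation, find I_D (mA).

I_D = 1.31 mA

V_GS = V_G = 2.11 V, so V_ov = 2.11 − 1.43 = 0.68 V.
k_n = μ_nC_ox · (W/L) = 5.68 mA/V².
Assume saturation: I_D = ½ k_n V_ov² = 0.5 × 5.68 × 0.68² = 1.31 mA, giving V_DS = V_DD − I_D R_D = 3.33 − 1.31 × 0.673 = 2.45 V.
V_DS = 2.45 V ≥ V_ov = 0.68 V, confirming saturation.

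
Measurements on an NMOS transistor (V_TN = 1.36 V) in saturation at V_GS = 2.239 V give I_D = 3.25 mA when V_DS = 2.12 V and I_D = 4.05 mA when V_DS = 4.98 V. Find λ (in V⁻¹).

With V_GS fixed, I_D ∝ (1 + λ V_DS) in saturation, so I_D2/I_D1 = (1 + λ V_DS2)/(1 + λ V_DS1).
4.05/3.25 = 1.246 = (1 + 4.98 λ)/(1 + 2.12 λ).
Solving: λ (I_D1 V_DS2 − I_D2 V_DS1) = I_D2 − I_D1, so λ = (4.05 − 3.25) / (3.25 × 4.98 − 4.05 × 2.12) = 0.8 / 7.6 = 0.105 V⁻¹.

λ = 0.105 V⁻¹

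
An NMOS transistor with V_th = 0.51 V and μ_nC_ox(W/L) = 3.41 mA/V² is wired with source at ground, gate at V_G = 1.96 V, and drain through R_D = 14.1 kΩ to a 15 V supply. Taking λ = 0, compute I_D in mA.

I_D = 1.05 mA

V_GS = V_G = 1.96 V, so V_ov = 1.96 − 0.51 = 1.45 V.
Assume saturation: I_D = ½ k_n V_ov² = 0.5 × 3.41 × 1.45² = 3.58 mA, giving V_DS = V_DD − I_D R_D = 15 − 3.58 × 14.1 = -35.5 V.
But -35.5 V < V_ov = 1.45 V, so the device is actually in triode.
In triode I_D = k_n[V_ov V_DS − ½ V_DS²] and I_D = (V_DD − V_DS)/R_D. Equating: 24 V_DS² − 70.72 V_DS + 15 = 0, giving V_DS = 0.23 V (the root below V_ov).
I_D = (15 − 0.23) / 14.1 = 1.05 mA.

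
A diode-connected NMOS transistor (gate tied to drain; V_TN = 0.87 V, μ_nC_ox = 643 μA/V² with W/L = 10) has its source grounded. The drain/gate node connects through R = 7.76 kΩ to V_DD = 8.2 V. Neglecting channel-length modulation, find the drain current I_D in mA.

With gate tied to drain, V_GS = V_DS ≥ V_GS − V_TN, so the device is in saturation.
k_n = μ_nC_ox · (W/L) = 6.43 mA/V².
KCL at the drain: ½ k_n (V_GS − V_TN)² = (V_DD − V_GS)/R.
Let x = V_GS − 0.87. Then 24.9 x² + x − 7.33 = 0, giving x = 0.522 V (positive root), so V_GS = 1.39 V.
I_D = (V_DD − V_GS)/R = (8.2 − 1.39) / 7.76 = 0.877 mA.

I_D = 0.877 mA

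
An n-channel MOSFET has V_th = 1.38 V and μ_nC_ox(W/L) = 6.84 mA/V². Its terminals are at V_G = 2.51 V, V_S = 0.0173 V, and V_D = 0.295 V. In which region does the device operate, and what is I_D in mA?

Triode; I_D = 1.85 mA

V_GS = V_G − V_S = 2.51 − 0.0173 = 2.49 V; V_DS = V_D − V_S = 0.295 − 0.0173 = 0.278 V.
V_ov = V_GS − V_th = 2.49 − 1.38 = 1.11 V.
Since V_DS = 0.278 V < V_ov = 1.11 V, the device is in the triode region.
I_D = k_n [V_ov · V_DS − ½ V_DS²] = 6.84 × [1.11 × 0.278 − 0.5 × 0.278²] = 1.85 mA.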